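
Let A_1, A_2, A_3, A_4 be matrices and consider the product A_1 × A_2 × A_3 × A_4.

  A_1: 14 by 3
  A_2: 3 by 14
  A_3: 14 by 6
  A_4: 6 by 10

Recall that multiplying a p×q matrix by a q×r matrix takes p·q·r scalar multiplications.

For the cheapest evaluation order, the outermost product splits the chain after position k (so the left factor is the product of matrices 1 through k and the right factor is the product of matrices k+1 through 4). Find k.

1

Adjacent pairs: A_1A_2 = 14·3·14 = 588; A_2A_3 = 3·14·6 = 252; A_3A_4 = 14·6·10 = 840.
Length 3: A_1..A_3: k=1: 0+252+14·3·6=504; k=2: 588+0+14·14·6=1764 → min 504 | A_2..A_4: k=2: 0+840+3·14·10=1260; k=3: 252+0+3·6·10=432 → min 432.
Top-level splits: k=1: (A_1..A_1)·(A_2..A_4) → 0+432+14·3·10 = 852; k=2: (A_1..A_2)·(A_3..A_4) → 588+840+14·14·10 = 3388; k=3: (A_1..A_3)·(A_4..A_4) → 504+0+14·6·10 = 1344.
Best split is after A_1, i.e. k = 1.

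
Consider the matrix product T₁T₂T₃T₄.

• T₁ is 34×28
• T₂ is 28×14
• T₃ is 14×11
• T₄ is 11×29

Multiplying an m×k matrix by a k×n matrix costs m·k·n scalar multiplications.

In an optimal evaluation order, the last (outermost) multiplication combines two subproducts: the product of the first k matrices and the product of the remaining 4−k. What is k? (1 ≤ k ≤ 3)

Adjacent pairs: T₁T₂ = 34·28·14 = 13328; T₂T₃ = 28·14·11 = 4312; T₃T₄ = 14·11·29 = 4466.
Length 3: T₁..T₃: k=1: 0+4312+34·28·11=14784; k=2: 13328+0+34·14·11=18564 → min 14784 | T₂..T₄: k=2: 0+4466+28·14·29=15834; k=3: 4312+0+28·11·29=13244 → min 13244.
Top-level splits: k=1: (T₁..T₁)·(T₂..T₄) → 0+13244+34·28·29 = 40852; k=2: (T₁..T₂)·(T₃..T₄) → 13328+4466+34·14·29 = 31598; k=3: (T₁..T₃)·(T₄..T₄) → 14784+0+34·11·29 = 25630.
Best split is after T₃, i.e. k = 3.

3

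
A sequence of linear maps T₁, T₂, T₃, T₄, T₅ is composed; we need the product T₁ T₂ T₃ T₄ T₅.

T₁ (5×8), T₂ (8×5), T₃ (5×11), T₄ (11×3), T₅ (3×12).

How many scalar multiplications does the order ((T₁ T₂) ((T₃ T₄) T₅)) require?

845

(T₁ T₂): 5×8 by 8×5 → 5×5, cost 5·8·5 = 200
(T₃ T₄): 5×11 by 11×3 → 5×3, cost 5·11·3 = 165
((T₃ T₄) T₅): 5×3 by 3×12 → 5×12, cost 5·3·12 = 180; cumulative 345
((T₁ T₂) ((T₃ T₄) T₅)): 5×5 by 5×12 → 5×12, cost 5·5·12 = 300; cumulative 845
Total: 845 scalar multiplications.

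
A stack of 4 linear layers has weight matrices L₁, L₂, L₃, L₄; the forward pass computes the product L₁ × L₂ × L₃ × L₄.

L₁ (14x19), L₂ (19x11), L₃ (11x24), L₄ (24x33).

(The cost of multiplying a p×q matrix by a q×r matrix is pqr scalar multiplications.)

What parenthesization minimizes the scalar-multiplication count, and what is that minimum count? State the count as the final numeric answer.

16720

Adjacent pairs: L₁L₂ = 14·19·11 = 2926; L₂L₃ = 19·11·24 = 5016; L₃L₄ = 11·24·33 = 8712.
Length 3: L₁..L₃: k=1: 0+5016+14·19·24=11400; k=2: 2926+0+14·11·24=6622 → min 6622 | L₂..L₄: k=2: 0+8712+19·11·33=15609; k=3: 5016+0+19·24·33=20064 → min 15609.
Length 4: L₁..L₄: k=1: 0+15609+14·19·33=24387; k=2: 2926+8712+14·11·33=16720; k=3: 6622+0+14·24·33=17710 → min 16720.
Optimal parenthesization: ((L₁ × L₂) × (L₃ × L₄)) with cost 16720.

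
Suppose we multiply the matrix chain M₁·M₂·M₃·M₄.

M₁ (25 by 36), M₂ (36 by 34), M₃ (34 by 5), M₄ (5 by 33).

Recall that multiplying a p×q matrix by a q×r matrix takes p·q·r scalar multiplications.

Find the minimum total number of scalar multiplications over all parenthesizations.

14745

Adjacent pairs: M₁M₂ = 25·36·34 = 30600; M₂M₃ = 36·34·5 = 6120; M₃M₄ = 34·5·33 = 5610.
Length 3: M₁..M₃: k=1: 0+6120+25·36·5=10620; k=2: 30600+0+25·34·5=34850 → min 10620 | M₂..M₄: k=2: 0+5610+36·34·33=46002; k=3: 6120+0+36·5·33=12060 → min 12060.
Length 4: M₁..M₄: k=1: 0+12060+25·36·33=41760; k=2: 30600+5610+25·34·33=64260; k=3: 10620+0+25·5·33=14745 → min 14745.
Optimal order: ((M₁·(M₂·M₃))·M₄) with cost 14745.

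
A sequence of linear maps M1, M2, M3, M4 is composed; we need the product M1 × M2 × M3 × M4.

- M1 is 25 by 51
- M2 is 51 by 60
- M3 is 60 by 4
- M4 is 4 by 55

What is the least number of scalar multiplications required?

Adjacent pairs: M1M2 = 25·51·60 = 76500; M2M3 = 51·60·4 = 12240; M3M4 = 60·4·55 = 13200.
Length 3: M1..M3: k=1: 0+12240+25·51·4=17340; k=2: 76500+0+25·60·4=82500 → min 17340 | M2..M4: k=2: 0+13200+51·60·55=181500; k=3: 12240+0+51·4·55=23460 → min 23460.
Length 4: M1..M4: k=1: 0+23460+25·51·55=93585; k=2: 76500+13200+25·60·55=172200; k=3: 17340+0+25·4·55=22840 → min 22840.
Optimal order: ((M1 × (M2 × M3)) × M4) with cost 22840.

22840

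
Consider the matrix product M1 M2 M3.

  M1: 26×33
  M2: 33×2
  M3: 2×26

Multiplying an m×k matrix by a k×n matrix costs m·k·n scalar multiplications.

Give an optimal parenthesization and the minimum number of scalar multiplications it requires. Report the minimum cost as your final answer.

(M1 (M2 M3)): cost 24024.
((M1 M2) M3): cost 3068.
Optimal: ((M1 M2) M3) with cost 3068.

3068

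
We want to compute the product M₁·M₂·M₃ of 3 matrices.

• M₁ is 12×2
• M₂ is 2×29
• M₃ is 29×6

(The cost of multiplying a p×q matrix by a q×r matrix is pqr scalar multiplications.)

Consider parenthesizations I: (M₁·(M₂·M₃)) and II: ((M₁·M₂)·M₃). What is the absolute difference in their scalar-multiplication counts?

2292

Order I = (M₁·(M₂·M₃)): (M₂·M₃): 2×29 by 29×6 → 2×6, cost 2·29·6 = 348; (M₁·(M₂·M₃)): 12×2 by 2×6 → 12×6, cost 12·2·6 = 144; cumulative 492. Total 492.
Order II = ((M₁·M₂)·M₃): (M₁·M₂): 12×2 by 2×29 → 12×29, cost 12·2·29 = 696; ((M₁·M₂)·M₃): 12×29 by 29×6 → 12×6, cost 12·29·6 = 2088; cumulative 2784. Total 2784.
Difference: |492 − 2784| = 2292.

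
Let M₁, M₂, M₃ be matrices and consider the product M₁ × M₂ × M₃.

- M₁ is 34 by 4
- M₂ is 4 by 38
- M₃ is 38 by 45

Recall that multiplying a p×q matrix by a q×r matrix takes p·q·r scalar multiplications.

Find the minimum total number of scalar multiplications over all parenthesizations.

Order (M₁ × (M₂ × M₃)): (M₂ × M₃): 4×38 by 38×45 → 4×45, cost 4·38·45 = 6840; (M₁ × (M₂ × M₃)): 34×4 by 4×45 → 34×45, cost 34·4·45 = 6120; cumulative 12960. Total 12960.
Order ((M₁ × M₂) × M₃): (M₁ × M₂): 34×4 by 4×38 → 34×38, cost 34·4·38 = 5168; ((M₁ × M₂) × M₃): 34×38 by 38×45 → 34×45, cost 34·38·45 = 58140; cumulative 63308. Total 63308.
Minimum: 12960.

12960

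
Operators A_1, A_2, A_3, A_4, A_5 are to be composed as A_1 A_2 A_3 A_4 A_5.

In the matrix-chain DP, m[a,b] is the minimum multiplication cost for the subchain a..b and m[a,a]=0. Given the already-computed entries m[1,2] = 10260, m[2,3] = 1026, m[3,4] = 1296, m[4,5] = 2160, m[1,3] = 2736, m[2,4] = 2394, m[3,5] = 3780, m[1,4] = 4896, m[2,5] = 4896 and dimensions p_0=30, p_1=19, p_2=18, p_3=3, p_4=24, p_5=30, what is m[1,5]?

m[1,5] = min over k∈[1,4] of m[1,k]+m[k+1,5]+p_{0}·p_k·p_{5}.
k=1: 0 + 4896 + 30·19·30 = 21996; k=2: 10260 + 3780 + 30·18·30 = 30240; k=3: 2736 + 2160 + 30·3·30 = 7596; k=4: 4896 + 0 + 30·24·30 = 26496.
Minimum: 7596 at k=3.

7596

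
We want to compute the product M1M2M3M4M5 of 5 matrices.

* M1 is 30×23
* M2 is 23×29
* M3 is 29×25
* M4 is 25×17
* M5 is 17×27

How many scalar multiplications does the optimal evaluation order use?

49164

Adjacent pairs: M1M2 = 30·23·29 = 20010; M2M3 = 23·29·25 = 16675; M3M4 = 29·25·17 = 12325; M4M5 = 25·17·27 = 11475.
Length 3: M1..M3: k=1: 0+16675+30·23·25=33925; k=2: 20010+0+30·29·25=41760 → min 33925 | M2..M4: k=2: 0+12325+23·29·17=23664; k=3: 16675+0+23·25·17=26450 → min 23664 | M3..M5: k=3: 0+11475+29·25·27=31050; k=4: 12325+0+29·17·27=25636 → min 25636.
Length 4: M1..M4: k=1: 0+23664+30·23·17=35394; k=2: 20010+12325+30·29·17=47125; k=3: 33925+0+30·25·17=46675 → min 35394 | M2..M5: k=2: 0+25636+23·29·27=43645; k=3: 16675+11475+23·25·27=43675; k=4: 23664+0+23·17·27=34221 → min 34221.
Length 5: M1..M5: k=1: 0+34221+30·23·27=52851; k=2: 20010+25636+30·29·27=69136; k=3: 33925+11475+30·25·27=65650; k=4: 35394+0+30·17·27=49164 → min 49164.
Optimal order: ((M1(M2(M3M4)))M5) with cost 49164.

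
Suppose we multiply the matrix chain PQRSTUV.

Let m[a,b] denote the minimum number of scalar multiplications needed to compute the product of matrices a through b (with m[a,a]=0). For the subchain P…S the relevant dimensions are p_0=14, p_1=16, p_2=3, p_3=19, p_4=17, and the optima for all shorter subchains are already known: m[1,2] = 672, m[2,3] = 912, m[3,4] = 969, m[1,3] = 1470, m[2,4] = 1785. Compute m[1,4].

2355

m[1,4] = min over k∈[1,3] of m[1,k]+m[k+1,4]+p_{0}·p_k·p_{4}.
k=1: 0 + 1785 + 14·16·17 = 5593; k=2: 672 + 969 + 14·3·17 = 2355; k=3: 1470 + 0 + 14·19·17 = 5992.
Minimum: 2355 at k=2.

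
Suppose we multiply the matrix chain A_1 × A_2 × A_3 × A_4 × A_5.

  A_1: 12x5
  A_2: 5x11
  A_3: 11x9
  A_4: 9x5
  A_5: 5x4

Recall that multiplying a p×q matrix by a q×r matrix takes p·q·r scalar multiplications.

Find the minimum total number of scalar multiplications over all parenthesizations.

Adjacent pairs: A_1A_2 = 12·5·11 = 660; A_2A_3 = 5·11·9 = 495; A_3A_4 = 11·9·5 = 495; A_4A_5 = 9·5·4 = 180.
Length 3: A_1..A_3: k=1: 0+495+12·5·9=1035; k=2: 660+0+12·11·9=1848 → min 1035 | A_2..A_4: k=2: 0+495+5·11·5=770; k=3: 495+0+5·9·5=720 → min 720 | A_3..A_5: k=3: 0+180+11·9·4=576; k=4: 495+0+11·5·4=715 → min 576.
Length 4: A_1..A_4: k=1: 0+720+12·5·5=1020; k=2: 660+495+12·11·5=1815; k=3: 1035+0+12·9·5=1575 → min 1020 | A_2..A_5: k=2: 0+576+5·11·4=796; k=3: 495+180+5·9·4=855; k=4: 720+0+5·5·4=820 → min 796.
Length 5: A_1..A_5: k=1: 0+796+12·5·4=1036; k=2: 660+576+12·11·4=1764; k=3: 1035+180+12·9·4=1647; k=4: 1020+0+12·5·4=1260 → min 1036.
Optimal order: (A_1 × (A_2 × (A_3 × (A_4 × A_5)))) with cost 1036.

1036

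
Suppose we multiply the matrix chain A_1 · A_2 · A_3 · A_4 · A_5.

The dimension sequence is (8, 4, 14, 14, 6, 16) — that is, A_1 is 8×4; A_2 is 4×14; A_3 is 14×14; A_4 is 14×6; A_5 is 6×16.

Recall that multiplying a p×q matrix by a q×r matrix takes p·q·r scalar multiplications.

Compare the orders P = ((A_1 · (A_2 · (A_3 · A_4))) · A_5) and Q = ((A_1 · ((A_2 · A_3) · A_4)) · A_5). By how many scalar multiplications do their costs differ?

Order P = ((A_1 · (A_2 · (A_3 · A_4))) · A_5): (A_3 · A_4): 14×14 by 14×6 → 14×6, cost 14·14·6 = 1176; (A_2 · (A_3 · A_4)): 4×14 by 14×6 → 4×6, cost 4·14·6 = 336; cumulative 1512; (A_1 · (A_2 · (A_3 · A_4))): 8×4 by 4×6 → 8×6, cost 8·4·6 = 192; cumulative 1704; ((A_1 · (A_2 · (A_3 · A_4))) · A_5): 8×6 by 6×16 → 8×16, cost 8·6·16 = 768; cumulative 2472. Total 2472.
Order Q = ((A_1 · ((A_2 · A_3) · A_4)) · A_5): (A_2 · A_3): 4×14 by 14×14 → 4×14, cost 4·14·14 = 784; ((A_2 · A_3) · A_4): 4×14 by 14×6 → 4×6, cost 4·14·6 = 336; cumulative 1120; (A_1 · ((A_2 · A_3) · A_4)): 8×4 by 4×6 → 8×6, cost 8·4·6 = 192; cumulative 1312; ((A_1 · ((A_2 · A_3) · A_4)) · A_5): 8×6 by 6×16 → 8×16, cost 8·6·16 = 768; cumulative 2080. Total 2080.
Difference: |2472 − 2080| = 392.

392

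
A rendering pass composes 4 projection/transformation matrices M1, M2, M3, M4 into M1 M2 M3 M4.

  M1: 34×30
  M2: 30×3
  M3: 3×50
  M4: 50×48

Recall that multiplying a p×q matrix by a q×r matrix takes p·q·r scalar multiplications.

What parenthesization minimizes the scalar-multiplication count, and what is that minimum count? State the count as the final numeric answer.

15156

Adjacent pairs: M1M2 = 34·30·3 = 3060; M2M3 = 30·3·50 = 4500; M3M4 = 3·50·48 = 7200.
Length 3: M1..M3: k=1: 0+4500+34·30·50=55500; k=2: 3060+0+34·3·50=8160 → min 8160 | M2..M4: k=2: 0+7200+30·3·48=11520; k=3: 4500+0+30·50·48=76500 → min 11520.
Length 4: M1..M4: k=1: 0+11520+34·30·48=60480; k=2: 3060+7200+34·3·48=15156; k=3: 8160+0+34·50·48=89760 → min 15156.
Optimal parenthesization: ((M1 M2) (M3 M4)) with cost 15156.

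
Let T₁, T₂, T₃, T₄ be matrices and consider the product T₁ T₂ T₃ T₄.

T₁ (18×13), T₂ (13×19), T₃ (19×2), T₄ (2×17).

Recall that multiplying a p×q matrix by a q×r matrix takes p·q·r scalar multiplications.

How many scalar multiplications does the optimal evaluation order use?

1574

Adjacent pairs: T₁T₂ = 18·13·19 = 4446; T₂T₃ = 13·19·2 = 494; T₃T₄ = 19·2·17 = 646.
Length 3: T₁..T₃: k=1: 0+494+18·13·2=962; k=2: 4446+0+18·19·2=5130 → min 962 | T₂..T₄: k=2: 0+646+13·19·17=4845; k=3: 494+0+13·2·17=936 → min 936.
Length 4: T₁..T₄: k=1: 0+936+18·13·17=4914; k=2: 4446+646+18·19·17=10906; k=3: 962+0+18·2·17=1574 → min 1574.
Optimal order: ((T₁ (T₂ T₃)) T₄) with cost 1574.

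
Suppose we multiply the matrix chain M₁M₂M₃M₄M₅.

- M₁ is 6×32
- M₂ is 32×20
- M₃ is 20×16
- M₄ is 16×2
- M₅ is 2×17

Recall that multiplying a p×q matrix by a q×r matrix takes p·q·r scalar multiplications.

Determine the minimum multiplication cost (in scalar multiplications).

2508

Adjacent pairs: M₁M₂ = 6·32·20 = 3840; M₂M₃ = 32·20·16 = 10240; M₃M₄ = 20·16·2 = 640; M₄M₅ = 16·2·17 = 544.
Length 3: M₁..M₃: k=1: 0+10240+6·32·16=13312; k=2: 3840+0+6·20·16=5760 → min 5760 | M₂..M₄: k=2: 0+640+32·20·2=1920; k=3: 10240+0+32·16·2=11264 → min 1920 | M₃..M₅: k=3: 0+544+20·16·17=5984; k=4: 640+0+20·2·17=1320 → min 1320.
Length 4: M₁..M₄: k=1: 0+1920+6·32·2=2304; k=2: 3840+640+6·20·2=4720; k=3: 5760+0+6·16·2=5952 → min 2304 | M₂..M₅: k=2: 0+1320+32·20·17=12200; k=3: 10240+544+32·16·17=19488; k=4: 1920+0+32·2·17=3008 → min 3008.
Length 5: M₁..M₅: k=1: 0+3008+6·32·17=6272; k=2: 3840+1320+6·20·17=7200; k=3: 5760+544+6·16·17=7936; k=4: 2304+0+6·2·17=2508 → min 2508.
Optimal order: ((M₁(M₂(M₃M₄)))M₅) with cost 2508.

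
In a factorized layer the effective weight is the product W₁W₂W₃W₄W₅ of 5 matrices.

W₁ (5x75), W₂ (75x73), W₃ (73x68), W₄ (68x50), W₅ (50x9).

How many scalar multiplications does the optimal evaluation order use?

Adjacent pairs: W₁W₂ = 5·75·73 = 27375; W₂W₃ = 75·73·68 = 372300; W₃W₄ = 73·68·50 = 248200; W₄W₅ = 68·50·9 = 30600.
Length 3: W₁..W₃: k=1: 0+372300+5·75·68=397800; k=2: 27375+0+5·73·68=52195 → min 52195 | W₂..W₄: k=2: 0+248200+75·73·50=521950; k=3: 372300+0+75·68·50=627300 → min 521950 | W₃..W₅: k=3: 0+30600+73·68·9=75276; k=4: 248200+0+73·50·9=281050 → min 75276.
Length 4: W₁..W₄: k=1: 0+521950+5·75·50=540700; k=2: 27375+248200+5·73·50=293825; k=3: 52195+0+5·68·50=69195 → min 69195 | W₂..W₅: k=2: 0+75276+75·73·9=124551; k=3: 372300+30600+75·68·9=448800; k=4: 521950+0+75·50·9=555700 → min 124551.
Length 5: W₁..W₅: k=1: 0+124551+5·75·9=127926; k=2: 27375+75276+5·73·9=105936; k=3: 52195+30600+5·68·9=85855; k=4: 69195+0+5·50·9=71445 → min 71445.
Optimal order: ((((W₁W₂)W₃)W₄)W₅) with cost 71445.

71445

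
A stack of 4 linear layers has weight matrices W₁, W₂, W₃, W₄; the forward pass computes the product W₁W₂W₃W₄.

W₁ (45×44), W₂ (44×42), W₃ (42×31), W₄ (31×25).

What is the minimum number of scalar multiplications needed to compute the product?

Adjacent pairs: W₁W₂ = 45·44·42 = 83160; W₂W₃ = 44·42·31 = 57288; W₃W₄ = 42·31·25 = 32550.
Length 3: W₁..W₃: k=1: 0+57288+45·44·31=118668; k=2: 83160+0+45·42·31=141750 → min 118668 | W₂..W₄: k=2: 0+32550+44·42·25=78750; k=3: 57288+0+44·31·25=91388 → min 78750.
Length 4: W₁..W₄: k=1: 0+78750+45·44·25=128250; k=2: 83160+32550+45·42·25=162960; k=3: 118668+0+45·31·25=153543 → min 128250.
Optimal order: (W₁(W₂(W₃W₄))) with cost 128250.

128250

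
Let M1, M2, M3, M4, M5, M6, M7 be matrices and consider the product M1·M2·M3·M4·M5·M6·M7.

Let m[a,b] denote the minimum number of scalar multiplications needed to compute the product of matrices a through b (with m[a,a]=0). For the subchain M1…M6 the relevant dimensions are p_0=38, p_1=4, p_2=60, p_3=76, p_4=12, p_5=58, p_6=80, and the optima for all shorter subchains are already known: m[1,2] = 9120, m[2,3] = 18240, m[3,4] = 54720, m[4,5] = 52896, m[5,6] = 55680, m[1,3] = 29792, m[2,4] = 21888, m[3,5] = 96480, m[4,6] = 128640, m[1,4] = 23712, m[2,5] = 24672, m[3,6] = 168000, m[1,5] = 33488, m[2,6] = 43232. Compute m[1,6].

55392

m[1,6] = min over k∈[1,5] of m[1,k]+m[k+1,6]+p_{0}·p_k·p_{6}.
k=1: 0 + 43232 + 38·4·80 = 55392; k=2: 9120 + 168000 + 38·60·80 = 359520; k=3: 29792 + 128640 + 38·76·80 = 389472; k=4: 23712 + 55680 + 38·12·80 = 115872; k=5: 33488 + 0 + 38·58·80 = 209808.
Minimum: 55392 at k=1.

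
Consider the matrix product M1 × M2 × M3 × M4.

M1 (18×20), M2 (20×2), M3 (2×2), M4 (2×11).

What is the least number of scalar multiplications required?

Adjacent pairs: M1M2 = 18·20·2 = 720; M2M3 = 20·2·2 = 80; M3M4 = 2·2·11 = 44.
Length 3: M1..M3: k=1: 0+80+18·20·2=800; k=2: 720+0+18·2·2=792 → min 792 | M2..M4: k=2: 0+44+20·2·11=484; k=3: 80+0+20·2·11=520 → min 484.
Length 4: M1..M4: k=1: 0+484+18·20·11=4444; k=2: 720+44+18·2·11=1160; k=3: 792+0+18·2·11=1188 → min 1160.
Optimal order: ((M1 × M2) × (M3 × M4)) with cost 1160.

1160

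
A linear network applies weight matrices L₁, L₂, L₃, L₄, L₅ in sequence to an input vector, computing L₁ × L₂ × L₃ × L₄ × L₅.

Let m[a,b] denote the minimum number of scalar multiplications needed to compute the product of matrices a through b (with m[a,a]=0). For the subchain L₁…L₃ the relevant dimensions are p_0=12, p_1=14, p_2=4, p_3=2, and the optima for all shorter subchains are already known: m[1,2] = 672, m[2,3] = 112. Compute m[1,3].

448

m[1,3] = min over k∈[1,2] of m[1,k]+m[k+1,3]+p_{0}·p_k·p_{3}.
k=1: 0 + 112 + 12·14·2 = 448; k=2: 672 + 0 + 12·4·2 = 768.
Minimum: 448 at k=1.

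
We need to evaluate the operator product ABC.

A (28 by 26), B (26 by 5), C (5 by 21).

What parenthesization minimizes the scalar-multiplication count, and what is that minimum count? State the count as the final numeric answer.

(A(BC)): cost 18018.
((AB)C): cost 6580.
Optimal: ((AB)C) with cost 6580.

6580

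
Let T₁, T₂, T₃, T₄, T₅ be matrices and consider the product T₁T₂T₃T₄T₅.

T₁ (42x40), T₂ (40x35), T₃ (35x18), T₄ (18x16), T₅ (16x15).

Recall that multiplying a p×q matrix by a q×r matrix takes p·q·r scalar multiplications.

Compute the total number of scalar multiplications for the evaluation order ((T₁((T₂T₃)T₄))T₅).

(T₂T₃): 40×35 by 35×18 → 40×18, cost 40·35·18 = 25200
((T₂T₃)T₄): 40×18 by 18×16 → 40×16, cost 40·18·16 = 11520; cumulative 36720
(T₁((T₂T₃)T₄)): 42×40 by 40×16 → 42×16, cost 42·40·16 = 26880; cumulative 63600
((T₁((T₂T₃)T₄))T₅): 42×16 by 16×15 → 42×15, cost 42·16·15 = 10080; cumulative 73680
Total: 73680 scalar multiplications.

73680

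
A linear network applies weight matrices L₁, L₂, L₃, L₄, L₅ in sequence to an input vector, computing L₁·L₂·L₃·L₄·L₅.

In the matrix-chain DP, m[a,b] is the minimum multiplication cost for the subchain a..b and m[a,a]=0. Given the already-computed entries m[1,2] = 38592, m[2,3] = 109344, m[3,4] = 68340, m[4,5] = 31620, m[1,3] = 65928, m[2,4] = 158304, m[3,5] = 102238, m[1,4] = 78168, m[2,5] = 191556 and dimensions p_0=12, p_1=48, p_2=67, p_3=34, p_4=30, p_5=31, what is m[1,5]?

89328

m[1,5] = min over k∈[1,4] of m[1,k]+m[k+1,5]+p_{0}·p_k·p_{5}.
k=1: 0 + 191556 + 12·48·31 = 209412; k=2: 38592 + 102238 + 12·67·31 = 165754; k=3: 65928 + 31620 + 12·34·31 = 110196; k=4: 78168 + 0 + 12·30·31 = 89328.
Minimum: 89328 at k=4.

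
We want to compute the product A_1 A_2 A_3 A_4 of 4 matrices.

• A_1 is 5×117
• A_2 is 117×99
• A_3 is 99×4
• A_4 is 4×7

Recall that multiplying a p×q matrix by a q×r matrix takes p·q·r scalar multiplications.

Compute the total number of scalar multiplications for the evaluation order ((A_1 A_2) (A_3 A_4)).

(A_1 A_2): 5×117 by 117×99 → 5×99, cost 5·117·99 = 57915
(A_3 A_4): 99×4 by 4×7 → 99×7, cost 99·4·7 = 2772
((A_1 A_2) (A_3 A_4)): 5×99 by 99×7 → 5×7, cost 5·99·7 = 3465; cumulative 64152
Total: 64152 scalar multiplications.

64152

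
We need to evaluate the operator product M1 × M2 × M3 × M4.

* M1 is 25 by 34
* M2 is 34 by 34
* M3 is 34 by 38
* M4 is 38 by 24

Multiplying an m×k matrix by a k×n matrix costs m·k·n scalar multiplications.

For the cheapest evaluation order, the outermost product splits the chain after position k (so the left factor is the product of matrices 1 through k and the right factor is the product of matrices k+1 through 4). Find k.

1

Adjacent pairs: M1M2 = 25·34·34 = 28900; M2M3 = 34·34·38 = 43928; M3M4 = 34·38·24 = 31008.
Length 3: M1..M3: k=1: 0+43928+25·34·38=76228; k=2: 28900+0+25·34·38=61200 → min 61200 | M2..M4: k=2: 0+31008+34·34·24=58752; k=3: 43928+0+34·38·24=74936 → min 58752.
Top-level splits: k=1: (M1..M1)·(M2..M4) → 0+58752+25·34·24 = 79152; k=2: (M1..M2)·(M3..M4) → 28900+31008+25·34·24 = 80308; k=3: (M1..M3)·(M4..M4) → 61200+0+25·38·24 = 84000.
Best split is after M1, i.e. k = 1.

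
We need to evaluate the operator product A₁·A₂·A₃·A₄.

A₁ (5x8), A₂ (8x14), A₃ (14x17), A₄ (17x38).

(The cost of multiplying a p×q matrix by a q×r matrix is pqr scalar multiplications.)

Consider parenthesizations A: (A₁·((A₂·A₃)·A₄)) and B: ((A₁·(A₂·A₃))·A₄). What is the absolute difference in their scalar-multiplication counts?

2778

Order A = (A₁·((A₂·A₃)·A₄)): (A₂·A₃): 8×14 by 14×17 → 8×17, cost 8·14·17 = 1904; ((A₂·A₃)·A₄): 8×17 by 17×38 → 8×38, cost 8·17·38 = 5168; cumulative 7072; (A₁·((A₂·A₃)·A₄)): 5×8 by 8×38 → 5×38, cost 5·8·38 = 1520; cumulative 8592. Total 8592.
Order B = ((A₁·(A₂·A₃))·A₄): (A₂·A₃): 8×14 by 14×17 → 8×17, cost 8·14·17 = 1904; (A₁·(A₂·A₃)): 5×8 by 8×17 → 5×17, cost 5·8·17 = 680; cumulative 2584; ((A₁·(A₂·A₃))·A₄): 5×17 by 17×38 → 5×38, cost 5·17·38 = 3230; cumulative 5814. Total 5814.
Difference: |8592 − 5814| = 2778.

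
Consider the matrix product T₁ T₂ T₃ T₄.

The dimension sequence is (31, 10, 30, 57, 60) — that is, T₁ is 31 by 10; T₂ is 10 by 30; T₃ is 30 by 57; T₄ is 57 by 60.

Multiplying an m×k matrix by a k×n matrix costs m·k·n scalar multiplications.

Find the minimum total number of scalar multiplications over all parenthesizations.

Adjacent pairs: T₁T₂ = 31·10·30 = 9300; T₂T₃ = 10·30·57 = 17100; T₃T₄ = 30·57·60 = 102600.
Length 3: T₁..T₃: k=1: 0+17100+31·10·57=34770; k=2: 9300+0+31·30·57=62310 → min 34770 | T₂..T₄: k=2: 0+102600+10·30·60=120600; k=3: 17100+0+10·57·60=51300 → min 51300.
Length 4: T₁..T₄: k=1: 0+51300+31·10·60=69900; k=2: 9300+102600+31·30·60=167700; k=3: 34770+0+31·57·60=140790 → min 69900.
Optimal order: (T₁ ((T₂ T₃) T₄)) with cost 69900.

69900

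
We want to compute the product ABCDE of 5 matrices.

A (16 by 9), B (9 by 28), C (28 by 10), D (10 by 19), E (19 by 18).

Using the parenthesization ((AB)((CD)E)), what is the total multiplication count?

26992

(AB): 16×9 by 9×28 → 16×28, cost 16·9·28 = 4032
(CD): 28×10 by 10×19 → 28×19, cost 28·10·19 = 5320
((CD)E): 28×19 by 19×18 → 28×18, cost 28·19·18 = 9576; cumulative 14896
((AB)((CD)E)): 16×28 by 28×18 → 16×18, cost 16·28·18 = 8064; cumulative 26992
Total: 26992 scalar multiplications.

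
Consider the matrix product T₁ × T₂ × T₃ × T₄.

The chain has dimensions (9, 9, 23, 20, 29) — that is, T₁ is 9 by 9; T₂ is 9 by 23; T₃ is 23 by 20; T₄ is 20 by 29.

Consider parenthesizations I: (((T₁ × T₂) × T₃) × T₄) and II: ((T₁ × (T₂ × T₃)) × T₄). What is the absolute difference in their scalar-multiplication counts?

Order I = (((T₁ × T₂) × T₃) × T₄): (T₁ × T₂): 9×9 by 9×23 → 9×23, cost 9·9·23 = 1863; ((T₁ × T₂) × T₃): 9×23 by 23×20 → 9×20, cost 9·23·20 = 4140; cumulative 6003; (((T₁ × T₂) × T₃) × T₄): 9×20 by 20×29 → 9×29, cost 9·20·29 = 5220; cumulative 11223. Total 11223.
Order II = ((T₁ × (T₂ × T₃)) × T₄): (T₂ × T₃): 9×23 by 23×20 → 9×20, cost 9·23·20 = 4140; (T₁ × (T₂ × T₃)): 9×9 by 9×20 → 9×20, cost 9·9·20 = 1620; cumulative 5760; ((T₁ × (T₂ × T₃)) × T₄): 9×20 by 20×29 → 9×29, cost 9·20·29 = 5220; cumulative 10980. Total 10980.
Difference: |11223 − 10980| = 243.

243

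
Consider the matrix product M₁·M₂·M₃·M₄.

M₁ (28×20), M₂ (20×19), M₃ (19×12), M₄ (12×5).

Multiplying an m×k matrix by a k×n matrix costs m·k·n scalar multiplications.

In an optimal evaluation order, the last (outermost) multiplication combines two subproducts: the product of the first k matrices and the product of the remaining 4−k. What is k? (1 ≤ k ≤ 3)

Adjacent pairs: M₁M₂ = 28·20·19 = 10640; M₂M₃ = 20·19·12 = 4560; M₃M₄ = 19·12·5 = 1140.
Length 3: M₁..M₃: k=1: 0+4560+28·20·12=11280; k=2: 10640+0+28·19·12=17024 → min 11280 | M₂..M₄: k=2: 0+1140+20·19·5=3040; k=3: 4560+0+20·12·5=5760 → min 3040.
Top-level splits: k=1: (M₁..M₁)·(M₂..M₄) → 0+3040+28·20·5 = 5840; k=2: (M₁..M₂)·(M₃..M₄) → 10640+1140+28·19·5 = 14440; k=3: (M₁..M₃)·(M₄..M₄) → 11280+0+28·12·5 = 12960.
Best split is after M₁, i.e. k = 1.

1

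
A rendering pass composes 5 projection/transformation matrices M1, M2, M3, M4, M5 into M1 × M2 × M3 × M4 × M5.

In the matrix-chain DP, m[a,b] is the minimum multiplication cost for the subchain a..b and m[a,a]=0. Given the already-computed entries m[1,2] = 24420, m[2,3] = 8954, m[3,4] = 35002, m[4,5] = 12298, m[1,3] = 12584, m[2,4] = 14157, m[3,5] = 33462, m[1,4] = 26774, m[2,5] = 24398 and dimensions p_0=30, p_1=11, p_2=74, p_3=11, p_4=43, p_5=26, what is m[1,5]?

m[1,5] = min over k∈[1,4] of m[1,k]+m[k+1,5]+p_{0}·p_k·p_{5}.
k=1: 0 + 24398 + 30·11·26 = 32978; k=2: 24420 + 33462 + 30·74·26 = 115602; k=3: 12584 + 12298 + 30·11·26 = 33462; k=4: 26774 + 0 + 30·43·26 = 60314.
Minimum: 32978 at k=1.

32978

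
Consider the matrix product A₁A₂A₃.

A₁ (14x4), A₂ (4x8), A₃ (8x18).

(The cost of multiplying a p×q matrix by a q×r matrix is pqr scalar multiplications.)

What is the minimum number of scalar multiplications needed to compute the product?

Order (A₁(A₂A₃)): (A₂A₃): 4×8 by 8×18 → 4×18, cost 4·8·18 = 576; (A₁(A₂A₃)): 14×4 by 4×18 → 14×18, cost 14·4·18 = 1008; cumulative 1584. Total 1584.
Order ((A₁A₂)A₃): (A₁A₂): 14×4 by 4×8 → 14×8, cost 14·4·8 = 448; ((A₁A₂)A₃): 14×8 by 8×18 → 14×18, cost 14·8·18 = 2016; cumulative 2464. Total 2464.
Minimum: 1584.

1584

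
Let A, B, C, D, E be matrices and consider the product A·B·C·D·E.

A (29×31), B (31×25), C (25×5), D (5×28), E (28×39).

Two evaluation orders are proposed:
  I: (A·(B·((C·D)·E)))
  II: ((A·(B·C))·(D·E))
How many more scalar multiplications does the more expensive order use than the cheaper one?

76601

Order I = (A·(B·((C·D)·E))): (C·D): 25×5 by 5×28 → 25×28, cost 25·5·28 = 3500; ((C·D)·E): 25×28 by 28×39 → 25×39, cost 25·28·39 = 27300; cumulative 30800; (B·((C·D)·E)): 31×25 by 25×39 → 31×39, cost 31·25·39 = 30225; cumulative 61025; (A·(B·((C·D)·E))): 29×31 by 31×39 → 29×39, cost 29·31·39 = 35061; cumulative 96086. Total 96086.
Order II = ((A·(B·C))·(D·E)): (B·C): 31×25 by 25×5 → 31×5, cost 31·25·5 = 3875; (A·(B·C)): 29×31 by 31×5 → 29×5, cost 29·31·5 = 4495; cumulative 8370; (D·E): 5×28 by 28×39 → 5×39, cost 5·28·39 = 5460; ((A·(B·C))·(D·E)): 29×5 by 5×39 → 29×39, cost 29·5·39 = 5655; cumulative 19485. Total 19485.
Difference: |96086 − 19485| = 76601.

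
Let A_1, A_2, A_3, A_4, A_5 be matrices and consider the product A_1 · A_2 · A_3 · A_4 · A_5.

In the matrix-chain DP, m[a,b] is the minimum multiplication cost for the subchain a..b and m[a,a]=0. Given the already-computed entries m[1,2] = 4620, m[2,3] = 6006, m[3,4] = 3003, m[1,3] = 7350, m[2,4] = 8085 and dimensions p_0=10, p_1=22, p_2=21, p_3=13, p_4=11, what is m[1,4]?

m[1,4] = min over k∈[1,3] of m[1,k]+m[k+1,4]+p_{0}·p_k·p_{4}.
k=1: 0 + 8085 + 10·22·11 = 10505; k=2: 4620 + 3003 + 10·21·11 = 9933; k=3: 7350 + 0 + 10·13·11 = 8780.
Minimum: 8780 at k=3.

8780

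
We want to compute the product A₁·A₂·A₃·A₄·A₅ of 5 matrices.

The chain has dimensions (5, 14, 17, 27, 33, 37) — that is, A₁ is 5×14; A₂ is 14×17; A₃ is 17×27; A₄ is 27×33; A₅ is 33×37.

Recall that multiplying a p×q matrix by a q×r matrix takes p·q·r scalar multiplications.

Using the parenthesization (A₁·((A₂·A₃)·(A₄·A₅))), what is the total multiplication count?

55969

(A₂·A₃): 14×17 by 17×27 → 14×27, cost 14·17·27 = 6426
(A₄·A₅): 27×33 by 33×37 → 27×37, cost 27·33·37 = 32967
((A₂·A₃)·(A₄·A₅)): 14×27 by 27×37 → 14×37, cost 14·27·37 = 13986; cumulative 53379
(A₁·((A₂·A₃)·(A₄·A₅))): 5×14 by 14×37 → 5×37, cost 5·14·37 = 2590; cumulative 55969
Total: 55969 scalar multiplications.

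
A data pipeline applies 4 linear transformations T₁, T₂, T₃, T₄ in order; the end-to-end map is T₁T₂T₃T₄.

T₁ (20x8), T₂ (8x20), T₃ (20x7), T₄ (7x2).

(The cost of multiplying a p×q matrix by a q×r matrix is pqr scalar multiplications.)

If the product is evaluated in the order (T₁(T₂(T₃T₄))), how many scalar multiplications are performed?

920

(T₃T₄): 20×7 by 7×2 → 20×2, cost 20·7·2 = 280
(T₂(T₃T₄)): 8×20 by 20×2 → 8×2, cost 8·20·2 = 320; cumulative 600
(T₁(T₂(T₃T₄))): 20×8 by 8×2 → 20×2, cost 20·8·2 = 320; cumulative 920
Total: 920 scalar multiplications.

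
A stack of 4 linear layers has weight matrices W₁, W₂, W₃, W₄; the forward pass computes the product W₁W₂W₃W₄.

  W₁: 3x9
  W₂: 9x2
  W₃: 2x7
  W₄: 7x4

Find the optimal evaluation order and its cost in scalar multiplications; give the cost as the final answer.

Adjacent pairs: W₁W₂ = 3·9·2 = 54; W₂W₃ = 9·2·7 = 126; W₃W₄ = 2·7·4 = 56.
Length 3: W₁..W₃: k=1: 0+126+3·9·7=315; k=2: 54+0+3·2·7=96 → min 96 | W₂..W₄: k=2: 0+56+9·2·4=128; k=3: 126+0+9·7·4=378 → min 128.
Length 4: W₁..W₄: k=1: 0+128+3·9·4=236; k=2: 54+56+3·2·4=134; k=3: 96+0+3·7·4=180 → min 134.
Optimal parenthesization: ((W₁W₂)(W₃W₄)) with cost 134.

134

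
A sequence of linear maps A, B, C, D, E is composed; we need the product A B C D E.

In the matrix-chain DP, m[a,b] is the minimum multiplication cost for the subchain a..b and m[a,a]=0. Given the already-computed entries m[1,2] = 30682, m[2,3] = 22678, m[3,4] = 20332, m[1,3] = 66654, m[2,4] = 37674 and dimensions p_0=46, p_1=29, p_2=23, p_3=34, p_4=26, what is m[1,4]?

72358

m[1,4] = min over k∈[1,3] of m[1,k]+m[k+1,4]+p_{0}·p_k·p_{4}.
k=1: 0 + 37674 + 46·29·26 = 72358; k=2: 30682 + 20332 + 46·23·26 = 78522; k=3: 66654 + 0 + 46·34·26 = 107318.
Minimum: 72358 at k=1.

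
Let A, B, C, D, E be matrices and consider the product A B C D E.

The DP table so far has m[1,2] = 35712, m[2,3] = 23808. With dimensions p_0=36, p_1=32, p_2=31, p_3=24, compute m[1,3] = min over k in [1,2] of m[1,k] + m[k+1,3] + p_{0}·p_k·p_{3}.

m[1,3] = min over k∈[1,2] of m[1,k]+m[k+1,3]+p_{0}·p_k·p_{3}.
k=1: 0 + 23808 + 36·32·24 = 51456; k=2: 35712 + 0 + 36·31·24 = 62496.
Minimum: 51456 at k=1.

51456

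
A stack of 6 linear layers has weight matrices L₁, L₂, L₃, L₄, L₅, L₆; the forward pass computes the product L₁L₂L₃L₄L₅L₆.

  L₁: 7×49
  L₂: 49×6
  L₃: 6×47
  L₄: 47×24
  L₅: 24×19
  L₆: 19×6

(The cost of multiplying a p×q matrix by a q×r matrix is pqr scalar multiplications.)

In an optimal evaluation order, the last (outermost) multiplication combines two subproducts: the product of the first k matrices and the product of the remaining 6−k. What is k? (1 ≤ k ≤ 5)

Adjacent pairs: L₁L₂ = 7·49·6 = 2058; L₂L₃ = 49·6·47 = 13818; L₃L₄ = 6·47·24 = 6768; L₄L₅ = 47·24·19 = 21432; L₅L₆ = 24·19·6 = 2736.
Length 3: L₁..L₃: k=1: 0+13818+7·49·47=29939; k=2: 2058+0+7·6·47=4032 → min 4032 | L₂..L₄: k=2: 0+6768+49·6·24=13824; k=3: 13818+0+49·47·24=69090 → min 13824 | L₃..L₅: k=3: 0+21432+6·47·19=26790; k=4: 6768+0+6·24·19=9504 → min 9504 | L₄..L₆: k=4: 0+2736+47·24·6=9504; k=5: 21432+0+47·19·6=26790 → min 9504.
Length 4: L₁..L₄: k=1: 0+13824+7·49·24=22056; k=2: 2058+6768+7·6·24=9834; k=3: 4032+0+7·47·24=11928 → min 9834 | L₂..L₅: k=2: 0+9504+49·6·19=15090; k=3: 13818+21432+49·47·19=79007; k=4: 13824+0+49·24·19=36168 → min 15090 | L₃..L₆: k=3: 0+9504+6·47·6=11196; k=4: 6768+2736+6·24·6=10368; k=5: 9504+0+6·19·6=10188 → min 10188.
Length 5: L₁..L₅: k=1: 0+15090+7·49·19=21607; k=2: 2058+9504+7·6·19=12360; k=3: 4032+21432+7·47·19=31715; k=4: 9834+0+7·24·19=13026 → min 12360 | L₂..L₆: k=2: 0+10188+49·6·6=11952; k=3: 13818+9504+49·47·6=37140; k=4: 13824+2736+49·24·6=23616; k=5: 15090+0+49·19·6=20676 → min 11952.
Top-level splits: k=1: (L₁..L₁)·(L₂..L₆) → 0+11952+7·49·6 = 14010; k=2: (L₁..L₂)·(L₃..L₆) → 2058+10188+7·6·6 = 12498; k=3: (L₁..L₃)·(L₄..L₆) → 4032+9504+7·47·6 = 15510; k=4: (L₁..L₄)·(L₅..L₆) → 9834+2736+7·24·6 = 13578; k=5: (L₁..L₅)·(L₆..L₆) → 12360+0+7·19·6 = 13158.
Best split is after L₂, i.e. k = 2.

2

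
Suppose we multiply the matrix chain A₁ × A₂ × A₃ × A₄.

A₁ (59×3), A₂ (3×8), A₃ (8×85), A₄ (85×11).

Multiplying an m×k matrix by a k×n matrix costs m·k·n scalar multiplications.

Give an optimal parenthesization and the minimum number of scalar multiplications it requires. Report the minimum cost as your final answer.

6792

Adjacent pairs: A₁A₂ = 59·3·8 = 1416; A₂A₃ = 3·8·85 = 2040; A₃A₄ = 8·85·11 = 7480.
Length 3: A₁..A₃: k=1: 0+2040+59·3·85=17085; k=2: 1416+0+59·8·85=41536 → min 17085 | A₂..A₄: k=2: 0+7480+3·8·11=7744; k=3: 2040+0+3·85·11=4845 → min 4845.
Length 4: A₁..A₄: k=1: 0+4845+59·3·11=6792; k=2: 1416+7480+59·8·11=14088; k=3: 17085+0+59·85·11=72250 → min 6792.
Optimal parenthesization: (A₁ × ((A₂ × A₃) × A₄)) with cost 6792.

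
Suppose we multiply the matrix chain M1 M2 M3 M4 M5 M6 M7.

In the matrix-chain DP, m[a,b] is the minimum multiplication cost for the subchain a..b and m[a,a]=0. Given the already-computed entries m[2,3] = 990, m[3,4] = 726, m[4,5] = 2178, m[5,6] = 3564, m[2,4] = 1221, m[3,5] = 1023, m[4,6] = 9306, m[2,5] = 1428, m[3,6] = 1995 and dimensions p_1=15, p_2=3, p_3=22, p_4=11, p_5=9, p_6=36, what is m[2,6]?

m[2,6] = min over k∈[2,5] of m[2,k]+m[k+1,6]+p_{1}·p_k·p_{6}.
k=2: 0 + 1995 + 15·3·36 = 3615; k=3: 990 + 9306 + 15·22·36 = 22176; k=4: 1221 + 3564 + 15·11·36 = 10725; k=5: 1428 + 0 + 15·9·36 = 6288.
Minimum: 3615 at k=2.

3615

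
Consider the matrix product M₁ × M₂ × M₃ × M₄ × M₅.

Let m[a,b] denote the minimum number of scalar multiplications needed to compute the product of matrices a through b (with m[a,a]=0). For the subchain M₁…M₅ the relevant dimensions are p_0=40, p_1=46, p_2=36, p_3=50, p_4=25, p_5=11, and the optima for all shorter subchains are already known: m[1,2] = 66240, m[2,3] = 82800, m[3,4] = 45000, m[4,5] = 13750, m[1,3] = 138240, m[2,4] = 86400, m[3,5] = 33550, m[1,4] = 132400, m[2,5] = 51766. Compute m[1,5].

m[1,5] = min over k∈[1,4] of m[1,k]+m[k+1,5]+p_{0}·p_k·p_{5}.
k=1: 0 + 51766 + 40·46·11 = 72006; k=2: 66240 + 33550 + 40·36·11 = 115630; k=3: 138240 + 13750 + 40·50·11 = 173990; k=4: 132400 + 0 + 40·25·11 = 143400.
Minimum: 72006 at k=1.

72006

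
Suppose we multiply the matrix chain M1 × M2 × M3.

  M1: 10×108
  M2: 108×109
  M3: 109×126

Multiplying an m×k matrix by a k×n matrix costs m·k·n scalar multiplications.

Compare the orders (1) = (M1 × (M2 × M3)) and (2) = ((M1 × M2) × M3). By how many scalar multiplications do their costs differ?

Order (1) = (M1 × (M2 × M3)): (M2 × M3): 108×109 by 109×126 → 108×126, cost 108·109·126 = 1483272; (M1 × (M2 × M3)): 10×108 by 108×126 → 10×126, cost 10·108·126 = 136080; cumulative 1619352. Total 1619352.
Order (2) = ((M1 × M2) × M3): (M1 × M2): 10×108 by 108×109 → 10×109, cost 10·108·109 = 117720; ((M1 × M2) × M3): 10×109 by 109×126 → 10×126, cost 10·109·126 = 137340; cumulative 255060. Total 255060.
Difference: |1619352 − 255060| = 1364292.

1364292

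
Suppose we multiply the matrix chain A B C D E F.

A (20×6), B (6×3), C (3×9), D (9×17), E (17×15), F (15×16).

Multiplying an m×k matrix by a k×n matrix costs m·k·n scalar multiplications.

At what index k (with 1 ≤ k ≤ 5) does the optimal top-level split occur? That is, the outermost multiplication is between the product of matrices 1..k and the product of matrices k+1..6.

Adjacent pairs: AB = 20·6·3 = 360; BC = 6·3·9 = 162; CD = 3·9·17 = 459; DE = 9·17·15 = 2295; EF = 17·15·16 = 4080.
Length 3: A..C: k=1: 0+162+20·6·9=1242; k=2: 360+0+20·3·9=900 → min 900 | B..D: k=2: 0+459+6·3·17=765; k=3: 162+0+6·9·17=1080 → min 765 | C..E: k=3: 0+2295+3·9·15=2700; k=4: 459+0+3·17·15=1224 → min 1224 | D..F: k=4: 0+4080+9·17·16=6528; k=5: 2295+0+9·15·16=4455 → min 4455.
Length 4: A..D: k=1: 0+765+20·6·17=2805; k=2: 360+459+20·3·17=1839; k=3: 900+0+20·9·17=3960 → min 1839 | B..E: k=2: 0+1224+6·3·15=1494; k=3: 162+2295+6·9·15=3267; k=4: 765+0+6·17·15=2295 → min 1494 | C..F: k=3: 0+4455+3·9·16=4887; k=4: 459+4080+3·17·16=5355; k=5: 1224+0+3·15·16=1944 → min 1944.
Length 5: A..E: k=1: 0+1494+20·6·15=3294; k=2: 360+1224+20·3·15=2484; k=3: 900+2295+20·9·15=5895; k=4: 1839+0+20·17·15=6939 → min 2484 | B..F: k=2: 0+1944+6·3·16=2232; k=3: 162+4455+6·9·16=5481; k=4: 765+4080+6·17·16=6477; k=5: 1494+0+6·15·16=2934 → min 2232.
Top-level splits: k=1: (A..A)·(B..F) → 0+2232+20·6·16 = 4152; k=2: (A..B)·(C..F) → 360+1944+20·3·16 = 3264; k=3: (A..C)·(D..F) → 900+4455+20·9·16 = 8235; k=4: (A..D)·(E..F) → 1839+4080+20·17·16 = 11359; k=5: (A..E)·(F..F) → 2484+0+20·15·16 = 7284.
Best split is after B, i.e. k = 2.

2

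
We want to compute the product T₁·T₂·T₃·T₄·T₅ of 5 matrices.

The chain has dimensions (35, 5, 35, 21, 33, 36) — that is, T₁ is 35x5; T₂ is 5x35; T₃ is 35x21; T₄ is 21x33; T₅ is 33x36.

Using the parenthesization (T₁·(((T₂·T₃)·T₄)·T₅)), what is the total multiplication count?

19380

(T₂·T₃): 5×35 by 35×21 → 5×21, cost 5·35·21 = 3675
((T₂·T₃)·T₄): 5×21 by 21×33 → 5×33, cost 5·21·33 = 3465; cumulative 7140
(((T₂·T₃)·T₄)·T₅): 5×33 by 33×36 → 5×36, cost 5·33·36 = 5940; cumulative 13080
(T₁·(((T₂·T₃)·T₄)·T₅)): 35×5 by 5×36 → 35×36, cost 35·5·36 = 6300; cumulative 19380
Total: 19380 scalar multiplications.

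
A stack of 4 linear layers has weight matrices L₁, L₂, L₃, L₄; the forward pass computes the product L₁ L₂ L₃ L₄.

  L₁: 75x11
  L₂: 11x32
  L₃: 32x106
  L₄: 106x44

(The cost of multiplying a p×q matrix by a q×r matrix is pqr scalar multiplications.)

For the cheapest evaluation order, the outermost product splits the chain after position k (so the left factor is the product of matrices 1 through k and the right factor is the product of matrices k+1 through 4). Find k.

1

Adjacent pairs: L₁L₂ = 75·11·32 = 26400; L₂L₃ = 11·32·106 = 37312; L₃L₄ = 32·106·44 = 149248.
Length 3: L₁..L₃: k=1: 0+37312+75·11·106=124762; k=2: 26400+0+75·32·106=280800 → min 124762 | L₂..L₄: k=2: 0+149248+11·32·44=164736; k=3: 37312+0+11·106·44=88616 → min 88616.
Top-level splits: k=1: (L₁..L₁)·(L₂..L₄) → 0+88616+75·11·44 = 124916; k=2: (L₁..L₂)·(L₃..L₄) → 26400+149248+75·32·44 = 281248; k=3: (L₁..L₃)·(L₄..L₄) → 124762+0+75·106·44 = 474562.
Best split is after L₁, i.e. k = 1.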